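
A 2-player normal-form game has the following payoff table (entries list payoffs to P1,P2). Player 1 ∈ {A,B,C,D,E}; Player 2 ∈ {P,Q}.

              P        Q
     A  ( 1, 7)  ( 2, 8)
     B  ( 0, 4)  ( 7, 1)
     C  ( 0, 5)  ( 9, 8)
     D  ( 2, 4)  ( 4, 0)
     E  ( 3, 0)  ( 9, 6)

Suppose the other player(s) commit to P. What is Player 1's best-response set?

argmax u_1 = {E}

u_1(A vs P) = 1
u_1(B vs P) = 0
u_1(C vs P) = 0
u_1(D vs P) = 2
u_1(E vs P) = 3
max payoff 3 at {E}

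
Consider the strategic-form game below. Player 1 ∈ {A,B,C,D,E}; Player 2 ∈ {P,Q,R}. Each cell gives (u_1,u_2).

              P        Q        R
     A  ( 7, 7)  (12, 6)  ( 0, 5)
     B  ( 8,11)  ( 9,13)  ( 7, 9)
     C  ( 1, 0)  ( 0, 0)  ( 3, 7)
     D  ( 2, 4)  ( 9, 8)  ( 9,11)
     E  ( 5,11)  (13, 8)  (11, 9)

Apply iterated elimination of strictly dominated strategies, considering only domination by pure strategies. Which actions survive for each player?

P1 drop C (B beats it: P:8>1 Q:9>0 R:7>3)
P1 drop D (E beats it: P:5>2 Q:13>9 R:11>9)
P2 drop R (P beats it: A:7>5 B:11>9 E:11>9)
P1→{A,B,E} P2→{P,Q}

Remaining: P1:{A,B,E} P2:{P,Q}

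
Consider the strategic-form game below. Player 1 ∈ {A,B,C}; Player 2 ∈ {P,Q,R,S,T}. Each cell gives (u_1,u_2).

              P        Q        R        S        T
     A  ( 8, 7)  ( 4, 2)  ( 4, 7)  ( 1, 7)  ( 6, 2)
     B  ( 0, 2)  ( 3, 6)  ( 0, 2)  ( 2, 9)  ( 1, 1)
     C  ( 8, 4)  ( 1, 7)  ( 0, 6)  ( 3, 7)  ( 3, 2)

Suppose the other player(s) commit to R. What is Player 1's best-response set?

u_1(A vs R) = 4
u_1(B vs R) = 0
u_1(C vs R) = 0
max payoff 4 at {A}

BR_1 = {A}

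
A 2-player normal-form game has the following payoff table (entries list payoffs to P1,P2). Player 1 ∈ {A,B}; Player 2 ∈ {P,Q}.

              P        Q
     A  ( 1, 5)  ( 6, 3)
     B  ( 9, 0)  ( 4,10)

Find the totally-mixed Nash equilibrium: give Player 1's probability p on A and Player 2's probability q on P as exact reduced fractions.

(p,q) = (5/6, 1/5)

P1 indiff ⇒ q·1+(1-q)·6 = q·9+(1-q)·4 ⇒ q(-8) = (1-q)(-2) ⇒ q = 1/5
P2 indiff ⇒ p·5+(1-p)·0 = p·3+(1-p)·10 ⇒ p(2) = (1-p)(10) ⇒ p = 5/6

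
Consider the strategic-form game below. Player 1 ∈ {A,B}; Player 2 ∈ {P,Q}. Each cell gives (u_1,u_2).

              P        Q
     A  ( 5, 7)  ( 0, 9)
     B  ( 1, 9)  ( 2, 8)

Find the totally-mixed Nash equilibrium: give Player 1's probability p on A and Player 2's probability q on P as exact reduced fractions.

P1 indiff ⇒ q·5+(1-q)·0 = q·1+(1-q)·2 ⇒ q(4) = (1-q)(2) ⇒ q = 1/3
P2 indiff ⇒ p·7+(1-p)·9 = p·9+(1-p)·8 ⇒ p(-2) = (1-p)(-1) ⇒ p = 1/3

p=1/3, q=1/3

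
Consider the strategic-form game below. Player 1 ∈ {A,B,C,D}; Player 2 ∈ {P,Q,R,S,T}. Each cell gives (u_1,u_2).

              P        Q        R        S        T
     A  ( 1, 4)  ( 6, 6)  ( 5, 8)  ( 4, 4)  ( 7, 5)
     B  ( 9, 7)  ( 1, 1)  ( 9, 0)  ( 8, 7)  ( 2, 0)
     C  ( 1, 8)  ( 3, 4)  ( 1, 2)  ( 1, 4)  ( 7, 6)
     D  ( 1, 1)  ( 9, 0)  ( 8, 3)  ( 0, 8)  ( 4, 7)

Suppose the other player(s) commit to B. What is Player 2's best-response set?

P2 best: {P,S}

u_2(P vs B) = 7
u_2(Q vs B) = 1
u_2(R vs B) = 0
u_2(S vs B) = 7
u_2(T vs B) = 0
max payoff 7 at {P,S}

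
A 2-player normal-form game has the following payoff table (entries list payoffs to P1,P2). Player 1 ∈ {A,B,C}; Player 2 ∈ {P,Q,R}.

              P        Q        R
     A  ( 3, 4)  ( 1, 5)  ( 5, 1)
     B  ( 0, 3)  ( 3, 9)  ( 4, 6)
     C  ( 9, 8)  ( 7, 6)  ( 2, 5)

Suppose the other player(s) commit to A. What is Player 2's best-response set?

BR_2 = {Q}

u_2(P vs A) = 4
u_2(Q vs A) = 5
u_2(R vs A) = 1
max payoff 5 at {Q}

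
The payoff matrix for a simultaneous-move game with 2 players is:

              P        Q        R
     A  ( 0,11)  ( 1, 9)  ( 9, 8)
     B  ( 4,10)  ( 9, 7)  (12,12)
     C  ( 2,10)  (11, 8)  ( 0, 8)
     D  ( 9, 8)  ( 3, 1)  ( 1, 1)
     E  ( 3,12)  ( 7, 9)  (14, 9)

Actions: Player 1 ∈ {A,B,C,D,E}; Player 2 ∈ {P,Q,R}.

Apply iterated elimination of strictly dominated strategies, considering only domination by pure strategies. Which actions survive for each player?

P1 drop A (B beats it: P:4>0 Q:9>1 R:12>9)
P2 drop Q (P beats it: B:10>7 C:10>8 D:8>1 E:12>9)
P1 drop C (B beats it: P:4>2 R:12>0)
P1→{B,D,E} P2→{P,R}

IESDS → P1:{B,D,E} P2:{P,R}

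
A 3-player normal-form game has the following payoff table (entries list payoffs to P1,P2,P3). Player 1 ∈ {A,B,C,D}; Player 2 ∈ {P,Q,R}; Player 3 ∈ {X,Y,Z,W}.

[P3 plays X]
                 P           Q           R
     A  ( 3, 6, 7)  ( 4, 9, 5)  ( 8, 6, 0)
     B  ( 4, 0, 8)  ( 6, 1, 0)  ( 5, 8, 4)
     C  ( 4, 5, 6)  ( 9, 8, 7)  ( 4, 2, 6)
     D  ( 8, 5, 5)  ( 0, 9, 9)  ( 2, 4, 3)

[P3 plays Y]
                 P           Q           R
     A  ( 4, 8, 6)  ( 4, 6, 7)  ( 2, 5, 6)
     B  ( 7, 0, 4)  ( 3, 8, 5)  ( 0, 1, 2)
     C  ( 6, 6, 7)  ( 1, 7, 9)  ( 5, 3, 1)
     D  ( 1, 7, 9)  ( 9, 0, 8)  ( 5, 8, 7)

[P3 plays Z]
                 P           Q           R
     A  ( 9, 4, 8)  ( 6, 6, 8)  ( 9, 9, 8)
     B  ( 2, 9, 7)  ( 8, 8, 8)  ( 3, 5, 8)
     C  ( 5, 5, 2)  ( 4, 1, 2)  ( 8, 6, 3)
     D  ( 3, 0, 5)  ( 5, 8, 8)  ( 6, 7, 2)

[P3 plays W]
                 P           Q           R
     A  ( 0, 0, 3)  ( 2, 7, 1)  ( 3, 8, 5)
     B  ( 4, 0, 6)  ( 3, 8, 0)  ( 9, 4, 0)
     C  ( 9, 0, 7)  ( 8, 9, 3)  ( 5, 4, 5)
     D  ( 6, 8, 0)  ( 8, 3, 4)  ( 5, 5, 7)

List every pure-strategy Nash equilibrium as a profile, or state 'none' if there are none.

(A,P,X): not NE [P1→D gives 8>3; P2→Q gives 9>6; P3→Z gives 8>7]
(A,P,Y): not NE [P1→B gives 7>4; P3→Z gives 8>6]
(A,P,Z): not NE [P2→R gives 9>4]
(A,P,W): not NE [P1→C gives 9>0; P2→R gives 8>0; P3→Z gives 8>3]
(A,Q,X): not NE [P1→C gives 9>4; P3→Z gives 8>5]
(A,Q,Y): not NE [P1→D gives 9>4; P2→P gives 8>6; P3→Z gives 8>7]
(A,Q,Z): not NE [P1→B gives 8>6; P2→R gives 9>6]
(A,Q,W): not NE [P1→D gives 8>2; P2→R gives 8>7; P3→Z gives 8>1]
(A,R,X): not NE [P2→Q gives 9>6; P3→Z gives 8>0]
(A,R,Y): not NE [P1→D gives 5>2; P2→P gives 8>5; P3→Z gives 8>6]
(A,R,Z): NE
(A,R,W): not NE [P1→B gives 9>3; P3→Z gives 8>5]
(B,P,X): not NE [P1→D gives 8>4; P2→R gives 8>0]
(B,P,Y): not NE [P2→Q gives 8>0; P3→X gives 8>4]
(B,P,Z): not NE [P1→A gives 9>2; P3→X gives 8>7]
(B,P,W): not NE [P1→C gives 9>4; P2→Q gives 8>0; P3→X gives 8>6]
(B,Q,X): not NE [P1→C gives 9>6; P2→R gives 8>1; P3→Z gives 8>0]
(B,Q,Y): not NE [P1→D gives 9>3; P3→Z gives 8>5]
(B,Q,Z): not NE [P2→P gives 9>8]
(B,Q,W): not NE [P1→D gives 8>3; P3→Z gives 8>0]
(B,R,X): not NE [P1→A gives 8>5; P3→Z gives 8>4]
(B,R,Y): not NE [P1→D gives 5>0; P2→Q gives 8>1; P3→Z gives 8>2]
(B,R,Z): not NE [P1→A gives 9>3; P2→P gives 9>5]
(B,R,W): not NE [P2→Q gives 8>4; P3→Z gives 8>0]
(C,P,X): not NE [P1→D gives 8>4; P2→Q gives 8>5; P3→W gives 7>6]
(C,P,Y): not NE [P1→B gives 7>6; P2→Q gives 7>6]
(C,P,Z): not NE [P1→A gives 9>5; P2→R gives 6>5; P3→W gives 7>2]
(C,P,W): not NE [P2→Q gives 9>0]
(C,Q,X): not NE [P3→Y gives 9>7]
(C,Q,Y): not NE [P1→D gives 9>1]
(C,Q,Z): not NE [P1→B gives 8>4; P2→R gives 6>1; P3→Y gives 9>2]
(C,Q,W): not NE [P3→Y gives 9>3]
(C,R,X): not NE [P1→A gives 8>4; P2→Q gives 8>2]
(C,R,Y): not NE [P2→Q gives 7>3; P3→X gives 6>1]
(C,R,Z): not NE [P1→A gives 9>8; P3→X gives 6>3]
(C,R,W): not NE [P1→B gives 9>5; P2→Q gives 9>4; P3→X gives 6>5]
(D,P,X): not NE [P2→Q gives 9>5; P3→Y gives 9>5]
(D,P,Y): not NE [P1→B gives 7>1; P2→R gives 8>7]
(D,P,Z): not NE [P1→A gives 9>3; P2→Q gives 8>0; P3→Y gives 9>5]
(D,P,W): not NE [P1→C gives 9>6; P3→Y gives 9>0]
(D,Q,X): not NE [P1→C gives 9>0]
(D,Q,Y): not NE [P2→R gives 8>0; P3→X gives 9>8]
(D,Q,Z): not NE [P1→B gives 8>5; P3→X gives 9>8]
(D,Q,W): not NE [P2→P gives 8>3; P3→X gives 9>4]
(D,R,X): not NE [P1→A gives 8>2; P2→Q gives 9>4; P3→W gives 7>3]
(D,R,Y): NE
(D,R,Z): not NE [P1→A gives 9>6; P2→Q gives 8>7; P3→W gives 7>2]
(D,R,W): not NE [P1→B gives 9>5; P2→P gives 8>5]

NE set: (A,R,Z), (D,R,Y)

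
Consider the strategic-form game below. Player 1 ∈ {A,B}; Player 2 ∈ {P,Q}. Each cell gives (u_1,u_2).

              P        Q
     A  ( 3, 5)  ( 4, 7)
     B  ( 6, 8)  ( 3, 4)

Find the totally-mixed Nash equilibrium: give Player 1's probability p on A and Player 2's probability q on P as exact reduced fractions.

(p,q) = (2/3, 1/4)

P1 indiff ⇒ q·3+(1-q)·4 = q·6+(1-q)·3 ⇒ q(-3) = (1-q)(-1) ⇒ q = 1/4
P2 indiff ⇒ p·5+(1-p)·8 = p·7+(1-p)·4 ⇒ p(-2) = (1-p)(-4) ⇒ p = 2/3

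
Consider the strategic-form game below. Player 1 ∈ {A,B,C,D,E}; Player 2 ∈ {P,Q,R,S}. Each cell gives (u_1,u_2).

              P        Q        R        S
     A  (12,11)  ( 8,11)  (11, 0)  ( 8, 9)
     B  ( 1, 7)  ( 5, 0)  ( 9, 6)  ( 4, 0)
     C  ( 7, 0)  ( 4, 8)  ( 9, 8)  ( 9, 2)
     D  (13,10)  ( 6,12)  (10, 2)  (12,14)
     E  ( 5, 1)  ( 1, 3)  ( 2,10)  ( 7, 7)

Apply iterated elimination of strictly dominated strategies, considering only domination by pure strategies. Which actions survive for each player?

P1 drop B (A beats it: P:12>1 Q:8>5 R:11>9 S:8>4)
P1 drop C (D beats it: P:13>7 Q:6>4 R:10>9 S:12>9)
P1 drop E (A beats it: P:12>5 Q:8>1 R:11>2 S:8>7)
P2 drop R (P beats it: A:11>0 D:10>2)
P1→{A,D} P2→{P,Q,S}

Survivors P1:{A,D} P2:{P,Q,S}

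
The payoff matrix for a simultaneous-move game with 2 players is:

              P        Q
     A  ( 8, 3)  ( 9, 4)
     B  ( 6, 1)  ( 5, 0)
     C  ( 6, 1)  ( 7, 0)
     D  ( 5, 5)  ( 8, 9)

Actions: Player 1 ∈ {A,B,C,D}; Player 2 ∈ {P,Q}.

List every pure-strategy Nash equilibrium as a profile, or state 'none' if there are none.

(A,P): not NE [P2→Q gives 4>3]
(A,Q): NE
(B,P): not NE [P1→A gives 8>6]
(B,Q): not NE [P1→A gives 9>5; P2→P gives 1>0]
(C,P): not NE [P1→A gives 8>6]
(C,Q): not NE [P1→A gives 9>7; P2→P gives 1>0]
(D,P): not NE [P1→A gives 8>5; P2→Q gives 9>5]
(D,Q): not NE [P1→A gives 9>8]

PSNE = {(A,Q)}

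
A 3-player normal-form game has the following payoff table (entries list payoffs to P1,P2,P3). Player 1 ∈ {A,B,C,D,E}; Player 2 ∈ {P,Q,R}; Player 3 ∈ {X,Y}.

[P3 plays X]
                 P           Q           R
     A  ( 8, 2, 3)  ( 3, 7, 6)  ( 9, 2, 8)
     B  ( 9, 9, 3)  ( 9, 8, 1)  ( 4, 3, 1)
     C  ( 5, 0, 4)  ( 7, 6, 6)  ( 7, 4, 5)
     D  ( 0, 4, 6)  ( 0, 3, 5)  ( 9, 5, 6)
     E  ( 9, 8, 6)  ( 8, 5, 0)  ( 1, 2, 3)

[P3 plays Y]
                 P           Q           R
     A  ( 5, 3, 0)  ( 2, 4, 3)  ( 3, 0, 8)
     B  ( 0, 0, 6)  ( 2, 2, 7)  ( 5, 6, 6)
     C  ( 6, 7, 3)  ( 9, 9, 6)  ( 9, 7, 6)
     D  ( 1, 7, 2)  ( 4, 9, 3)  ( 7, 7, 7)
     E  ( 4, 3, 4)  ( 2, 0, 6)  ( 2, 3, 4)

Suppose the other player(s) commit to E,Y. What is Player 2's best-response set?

argmax u_2 = {P,R}

u_2(P vs E,Y) = 3
u_2(Q vs E,Y) = 0
u_2(R vs E,Y) = 3
max payoff 3 at {P,R}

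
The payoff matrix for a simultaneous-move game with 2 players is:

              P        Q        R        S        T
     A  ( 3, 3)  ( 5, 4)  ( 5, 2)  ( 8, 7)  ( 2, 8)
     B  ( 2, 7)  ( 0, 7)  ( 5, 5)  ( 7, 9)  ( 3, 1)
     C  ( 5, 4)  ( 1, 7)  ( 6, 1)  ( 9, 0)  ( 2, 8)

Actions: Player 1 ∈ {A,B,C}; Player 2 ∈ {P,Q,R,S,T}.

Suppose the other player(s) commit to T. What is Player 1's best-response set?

argmax u_1 = {B}

u_1(A vs T) = 2
u_1(B vs T) = 3
u_1(C vs T) = 2
max payoff 3 at {B}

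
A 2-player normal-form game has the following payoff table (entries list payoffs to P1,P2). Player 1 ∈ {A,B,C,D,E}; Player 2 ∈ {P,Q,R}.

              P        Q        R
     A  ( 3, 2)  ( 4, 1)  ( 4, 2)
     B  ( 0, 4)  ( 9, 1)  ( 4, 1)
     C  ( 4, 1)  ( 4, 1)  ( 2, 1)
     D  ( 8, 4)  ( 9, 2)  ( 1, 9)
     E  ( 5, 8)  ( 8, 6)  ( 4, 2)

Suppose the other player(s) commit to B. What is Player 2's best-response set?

u_2(P vs B) = 4
u_2(Q vs B) = 1
u_2(R vs B) = 1
max payoff 4 at {P}

P2 best: {P}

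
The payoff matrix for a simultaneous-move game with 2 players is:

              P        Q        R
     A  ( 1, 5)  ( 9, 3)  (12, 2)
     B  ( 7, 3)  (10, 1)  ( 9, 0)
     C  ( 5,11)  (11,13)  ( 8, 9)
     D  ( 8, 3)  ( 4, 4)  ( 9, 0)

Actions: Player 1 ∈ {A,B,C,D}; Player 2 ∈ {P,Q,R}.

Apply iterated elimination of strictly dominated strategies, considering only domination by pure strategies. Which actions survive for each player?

IESDS → P1:{B,C,D} P2:{P,Q}

P2 drop R (P beats it: A:5>2 B:3>0 C:11>9 D:3>0)
P1 drop A (B beats it: P:7>1 Q:10>9)
P1→{B,C,D} P2→{P,Q}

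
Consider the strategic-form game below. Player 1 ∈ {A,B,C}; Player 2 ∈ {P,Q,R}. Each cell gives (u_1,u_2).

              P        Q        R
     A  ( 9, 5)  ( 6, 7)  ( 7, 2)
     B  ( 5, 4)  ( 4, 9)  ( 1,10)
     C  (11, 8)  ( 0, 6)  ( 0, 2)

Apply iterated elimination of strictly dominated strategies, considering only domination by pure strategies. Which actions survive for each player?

P1 drop B (A beats it: P:9>5 Q:6>4 R:7>1)
P2 drop R (P beats it: A:5>2 C:8>2)
P1→{A,C} P2→{P,Q}

Survivors P1:{A,C} P2:{P,Q}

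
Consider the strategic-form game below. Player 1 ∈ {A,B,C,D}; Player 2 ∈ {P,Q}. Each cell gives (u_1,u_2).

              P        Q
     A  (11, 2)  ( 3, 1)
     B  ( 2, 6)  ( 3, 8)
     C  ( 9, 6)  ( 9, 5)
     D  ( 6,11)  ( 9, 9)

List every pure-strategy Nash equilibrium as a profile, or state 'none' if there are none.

Nash profiles: (A,P)

(A,P): NE
(A,Q): not NE [P1→D gives 9>3; P2→P gives 2>1]
(B,P): not NE [P1→A gives 11>2; P2→Q gives 8>6]
(B,Q): not NE [P1→D gives 9>3]
(C,P): not NE [P1→A gives 11>9]
(C,Q): not NE [P2→P gives 6>5]
(D,P): not NE [P1→A gives 11>6]
(D,Q): not NE [P2→P gives 11>9]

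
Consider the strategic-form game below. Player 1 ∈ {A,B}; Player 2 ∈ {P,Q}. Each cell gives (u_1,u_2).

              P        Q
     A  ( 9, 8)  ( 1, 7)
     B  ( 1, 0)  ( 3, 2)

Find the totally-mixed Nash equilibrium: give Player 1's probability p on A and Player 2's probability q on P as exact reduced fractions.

P1 indiff ⇒ q·9+(1-q)·1 = q·1+(1-q)·3 ⇒ q(8) = (1-q)(2) ⇒ q = 1/5
P2 indiff ⇒ p·8+(1-p)·0 = p·7+(1-p)·2 ⇒ p(1) = (1-p)(2) ⇒ p = 2/3

P1 mixes 2/3 on A; P2 mixes 1/5 on P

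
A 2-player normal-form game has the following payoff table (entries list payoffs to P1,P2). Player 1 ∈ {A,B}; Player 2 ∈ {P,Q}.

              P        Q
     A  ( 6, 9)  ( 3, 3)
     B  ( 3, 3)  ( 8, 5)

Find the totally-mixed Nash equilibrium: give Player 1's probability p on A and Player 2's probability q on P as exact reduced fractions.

P1 mixes 1/4 on A; P2 mixes 5/8 on P

P1 indiff ⇒ q·6+(1-q)·3 = q·3+(1-q)·8 ⇒ q(3) = (1-q)(5) ⇒ q = 5/8
P2 indiff ⇒ p·9+(1-p)·3 = p·3+(1-p)·5 ⇒ p(6) = (1-p)(2) ⇒ p = 1/4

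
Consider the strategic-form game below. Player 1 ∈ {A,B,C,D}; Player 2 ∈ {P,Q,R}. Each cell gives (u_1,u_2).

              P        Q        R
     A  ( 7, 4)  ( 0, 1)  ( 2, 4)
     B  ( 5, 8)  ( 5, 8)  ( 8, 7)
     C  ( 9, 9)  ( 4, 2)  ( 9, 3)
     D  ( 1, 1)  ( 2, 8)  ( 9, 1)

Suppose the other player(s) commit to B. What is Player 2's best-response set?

u_2(P vs B) = 8
u_2(Q vs B) = 8
u_2(R vs B) = 7
max payoff 8 at {P,Q}

P2 best: {P,Q}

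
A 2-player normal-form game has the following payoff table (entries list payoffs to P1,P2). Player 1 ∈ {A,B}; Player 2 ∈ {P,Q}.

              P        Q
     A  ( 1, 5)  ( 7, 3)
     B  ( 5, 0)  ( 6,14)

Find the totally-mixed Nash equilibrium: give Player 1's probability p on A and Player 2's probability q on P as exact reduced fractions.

P1 mixes 7/8 on A; P2 mixes 1/5 on P

P1 indiff ⇒ q·1+(1-q)·7 = q·5+(1-q)·6 ⇒ q(-4) = (1-q)(-1) ⇒ q = 1/5
P2 indiff ⇒ p·5+(1-p)·0 = p·3+(1-p)·14 ⇒ p(2) = (1-p)(14) ⇒ p = 7/8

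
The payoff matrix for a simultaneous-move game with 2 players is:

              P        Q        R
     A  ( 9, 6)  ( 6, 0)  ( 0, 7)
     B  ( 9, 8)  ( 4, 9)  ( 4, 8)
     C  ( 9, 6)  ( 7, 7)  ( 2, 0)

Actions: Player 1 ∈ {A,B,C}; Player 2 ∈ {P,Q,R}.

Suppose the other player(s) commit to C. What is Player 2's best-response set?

argmax u_2 = {Q}

u_2(P vs C) = 6
u_2(Q vs C) = 7
u_2(R vs C) = 0
max payoff 7 at {Q}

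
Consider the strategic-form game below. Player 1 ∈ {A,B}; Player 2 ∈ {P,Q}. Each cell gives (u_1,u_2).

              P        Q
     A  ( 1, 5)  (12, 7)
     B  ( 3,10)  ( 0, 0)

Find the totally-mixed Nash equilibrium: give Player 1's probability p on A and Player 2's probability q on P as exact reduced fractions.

P1 mixes 5/6 on A; P2 mixes 6/7 on P

P1 indiff ⇒ q·1+(1-q)·12 = q·3+(1-q)·0 ⇒ q(-2) = (1-q)(-12) ⇒ q = 6/7
P2 indiff ⇒ p·5+(1-p)·10 = p·7+(1-p)·0 ⇒ p(-2) = (1-p)(-10) ⇒ p = 5/6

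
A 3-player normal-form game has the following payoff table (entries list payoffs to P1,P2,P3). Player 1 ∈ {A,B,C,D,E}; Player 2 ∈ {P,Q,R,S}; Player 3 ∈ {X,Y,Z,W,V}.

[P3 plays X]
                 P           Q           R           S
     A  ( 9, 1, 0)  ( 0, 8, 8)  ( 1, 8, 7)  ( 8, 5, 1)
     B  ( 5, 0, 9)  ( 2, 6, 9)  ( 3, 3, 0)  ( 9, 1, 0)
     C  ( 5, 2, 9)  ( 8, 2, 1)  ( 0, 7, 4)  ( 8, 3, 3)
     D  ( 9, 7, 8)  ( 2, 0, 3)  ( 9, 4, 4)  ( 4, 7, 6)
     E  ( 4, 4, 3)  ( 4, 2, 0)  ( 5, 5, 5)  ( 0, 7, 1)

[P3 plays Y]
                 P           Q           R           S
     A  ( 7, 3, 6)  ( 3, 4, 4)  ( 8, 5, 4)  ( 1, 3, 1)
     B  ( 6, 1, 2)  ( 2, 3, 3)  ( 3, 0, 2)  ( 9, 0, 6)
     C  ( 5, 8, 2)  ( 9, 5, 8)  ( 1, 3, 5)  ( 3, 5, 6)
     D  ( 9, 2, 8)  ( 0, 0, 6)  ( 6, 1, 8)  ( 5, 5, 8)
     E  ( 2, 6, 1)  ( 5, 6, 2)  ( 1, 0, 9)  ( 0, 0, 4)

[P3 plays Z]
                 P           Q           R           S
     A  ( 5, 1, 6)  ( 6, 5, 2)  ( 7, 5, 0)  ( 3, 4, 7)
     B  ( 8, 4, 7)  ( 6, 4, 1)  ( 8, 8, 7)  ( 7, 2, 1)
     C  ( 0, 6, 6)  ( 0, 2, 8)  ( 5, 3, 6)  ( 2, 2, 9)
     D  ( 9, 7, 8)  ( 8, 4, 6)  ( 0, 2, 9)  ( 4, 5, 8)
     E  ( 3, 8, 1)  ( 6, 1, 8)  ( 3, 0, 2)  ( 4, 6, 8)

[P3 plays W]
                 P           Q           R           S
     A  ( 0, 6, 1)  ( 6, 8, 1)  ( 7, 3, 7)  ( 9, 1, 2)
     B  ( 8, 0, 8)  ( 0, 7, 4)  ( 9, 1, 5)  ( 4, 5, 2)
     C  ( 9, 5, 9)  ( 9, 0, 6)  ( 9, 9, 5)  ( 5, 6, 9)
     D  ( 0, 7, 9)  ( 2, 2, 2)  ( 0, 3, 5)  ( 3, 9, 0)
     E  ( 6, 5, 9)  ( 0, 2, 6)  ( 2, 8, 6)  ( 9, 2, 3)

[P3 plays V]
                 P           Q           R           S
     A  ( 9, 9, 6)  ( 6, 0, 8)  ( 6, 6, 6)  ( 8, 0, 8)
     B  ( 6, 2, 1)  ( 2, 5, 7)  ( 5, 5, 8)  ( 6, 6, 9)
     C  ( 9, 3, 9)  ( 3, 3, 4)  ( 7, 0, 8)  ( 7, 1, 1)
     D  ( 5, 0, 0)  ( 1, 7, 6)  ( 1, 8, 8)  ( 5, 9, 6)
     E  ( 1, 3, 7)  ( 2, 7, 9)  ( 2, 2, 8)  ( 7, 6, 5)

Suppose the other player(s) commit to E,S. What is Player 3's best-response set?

u_3(X vs E,S) = 1
u_3(Y vs E,S) = 4
u_3(Z vs E,S) = 8
u_3(W vs E,S) = 3
u_3(V vs E,S) = 5
max payoff 8 at {Z}

P3 best: {Z}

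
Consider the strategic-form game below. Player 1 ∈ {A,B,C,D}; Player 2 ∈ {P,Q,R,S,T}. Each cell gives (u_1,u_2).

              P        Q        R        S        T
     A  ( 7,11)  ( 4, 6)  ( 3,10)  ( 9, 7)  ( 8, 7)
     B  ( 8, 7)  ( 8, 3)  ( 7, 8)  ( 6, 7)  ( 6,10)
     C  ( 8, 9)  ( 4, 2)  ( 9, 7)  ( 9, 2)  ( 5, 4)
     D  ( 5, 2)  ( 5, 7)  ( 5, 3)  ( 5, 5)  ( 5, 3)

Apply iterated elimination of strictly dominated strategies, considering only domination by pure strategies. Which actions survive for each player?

P1 drop D (B beats it: P:8>5 Q:8>5 R:7>5 S:6>5 T:6>5)
P2 drop Q (P beats it: A:11>6 B:7>3 C:9>2)
P2 drop S (R beats it: A:10>7 B:8>7 C:7>2)
P1→{A,B,C} P2→{P,R,T}

Survivors P1:{A,B,C} P2:{P,R,T}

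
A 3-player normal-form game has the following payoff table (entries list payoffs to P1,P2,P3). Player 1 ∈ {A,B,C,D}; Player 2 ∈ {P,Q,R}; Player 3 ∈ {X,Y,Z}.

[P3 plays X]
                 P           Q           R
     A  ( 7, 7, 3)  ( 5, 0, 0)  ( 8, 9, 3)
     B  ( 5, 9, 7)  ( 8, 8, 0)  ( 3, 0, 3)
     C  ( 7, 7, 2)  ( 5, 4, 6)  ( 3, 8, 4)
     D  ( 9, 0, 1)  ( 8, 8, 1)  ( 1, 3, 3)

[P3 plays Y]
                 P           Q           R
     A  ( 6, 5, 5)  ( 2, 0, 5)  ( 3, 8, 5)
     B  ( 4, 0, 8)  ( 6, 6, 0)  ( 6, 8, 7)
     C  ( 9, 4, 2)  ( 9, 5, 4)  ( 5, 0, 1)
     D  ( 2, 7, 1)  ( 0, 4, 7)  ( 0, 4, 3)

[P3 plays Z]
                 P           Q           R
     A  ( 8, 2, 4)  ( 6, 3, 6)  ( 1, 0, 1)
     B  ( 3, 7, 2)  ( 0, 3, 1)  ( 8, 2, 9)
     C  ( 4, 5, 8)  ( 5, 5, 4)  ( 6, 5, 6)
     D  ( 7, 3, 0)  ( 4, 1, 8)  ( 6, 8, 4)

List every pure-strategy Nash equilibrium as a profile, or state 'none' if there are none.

(A,P,X): not NE [P1→D gives 9>7; P2→R gives 9>7; P3→Y gives 5>3]
(A,P,Y): not NE [P1→C gives 9>6; P2→R gives 8>5]
(A,P,Z): not NE [P2→Q gives 3>2; P3→Y gives 5>4]
(A,Q,X): not NE [P1→D gives 8>5; P2→R gives 9>0; P3→Z gives 6>0]
(A,Q,Y): not NE [P1→C gives 9>2; P2→R gives 8>0; P3→Z gives 6>5]
(A,Q,Z): NE
(A,R,X): not NE [P3→Y gives 5>3]
(A,R,Y): not NE [P1→B gives 6>3]
(A,R,Z): not NE [P1→B gives 8>1; P2→Q gives 3>0; P3→Y gives 5>1]
(B,P,X): not NE [P1→D gives 9>5; P3→Y gives 8>7]
(B,P,Y): not NE [P1→C gives 9>4; P2→R gives 8>0]
(B,P,Z): not NE [P1→A gives 8>3; P3→Y gives 8>2]
(B,Q,X): not NE [P2→P gives 9>8; P3→Z gives 1>0]
(B,Q,Y): not NE [P1→C gives 9>6; P2→R gives 8>6; P3→Z gives 1>0]
(B,Q,Z): not NE [P1→A gives 6>0; P2→P gives 7>3]
(B,R,X): not NE [P1→A gives 8>3; P2→P gives 9>0; P3→Z gives 9>3]
(B,R,Y): not NE [P3→Z gives 9>7]
(B,R,Z): not NE [P2→P gives 7>2]
(C,P,X): not NE [P1→D gives 9>7; P2→R gives 8>7; P3→Z gives 8>2]
(C,P,Y): not NE [P2→Q gives 5>4; P3→Z gives 8>2]
(C,P,Z): not NE [P1→A gives 8>4]
(C,Q,X): not NE [P1→D gives 8>5; P2→R gives 8>4]
(C,Q,Y): not NE [P3→X gives 6>4]
(C,Q,Z): not NE [P1→A gives 6>5; P3→X gives 6>4]
(C,R,X): not NE [P1→A gives 8>3; P3→Z gives 6>4]
(C,R,Y): not NE [P1→B gives 6>5; P2→Q gives 5>0; P3→Z gives 6>1]
(C,R,Z): not NE [P1→B gives 8>6]
(D,P,X): not NE [P2→Q gives 8>0]
(D,P,Y): not NE [P1→C gives 9>2]
(D,P,Z): not NE [P1→A gives 8>7; P2→R gives 8>3; P3→Y gives 1>0]
(D,Q,X): not NE [P3→Z gives 8>1]
(D,Q,Y): not NE [P1→C gives 9>0; P2→P gives 7>4; P3→Z gives 8>7]
(D,Q,Z): not NE [P1→A gives 6>4; P2→R gives 8>1]
(D,R,X): not NE [P1→A gives 8>1; P2→Q gives 8>3; P3→Z gives 4>3]
(D,R,Y): not NE [P1→B gives 6>0; P2→P gives 7>4; P3→Z gives 4>3]
(D,R,Z): not NE [P1→B gives 8>6]

NE set: (A,Q,Z)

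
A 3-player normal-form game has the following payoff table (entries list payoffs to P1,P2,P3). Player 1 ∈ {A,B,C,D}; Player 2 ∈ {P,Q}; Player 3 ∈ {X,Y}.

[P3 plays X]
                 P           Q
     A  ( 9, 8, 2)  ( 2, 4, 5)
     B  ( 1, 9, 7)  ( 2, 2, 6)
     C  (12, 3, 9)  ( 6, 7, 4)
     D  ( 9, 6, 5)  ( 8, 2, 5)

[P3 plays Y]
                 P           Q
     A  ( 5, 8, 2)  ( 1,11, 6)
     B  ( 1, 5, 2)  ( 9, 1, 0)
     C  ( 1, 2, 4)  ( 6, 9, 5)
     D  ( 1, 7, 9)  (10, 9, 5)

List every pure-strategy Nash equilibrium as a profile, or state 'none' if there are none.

(A,P,X): not NE [P1→C gives 12>9]
(A,P,Y): not NE [P2→Q gives 11>8]
(A,Q,X): not NE [P1→D gives 8>2; P2→P gives 8>4; P3→Y gives 6>5]
(A,Q,Y): not NE [P1→D gives 10>1]
(B,P,X): not NE [P1→C gives 12>1]
(B,P,Y): not NE [P1→A gives 5>1; P3→X gives 7>2]
(B,Q,X): not NE [P1→D gives 8>2; P2→P gives 9>2]
(B,Q,Y): not NE [P1→D gives 10>9; P2→P gives 5>1; P3→X gives 6>0]
(C,P,X): not NE [P2→Q gives 7>3]
(C,P,Y): not NE [P1→A gives 5>1; P2→Q gives 9>2; P3→X gives 9>4]
(C,Q,X): not NE [P1→D gives 8>6; P3→Y gives 5>4]
(C,Q,Y): not NE [P1→D gives 10>6]
(D,P,X): not NE [P1→C gives 12>9; P3→Y gives 9>5]
(D,P,Y): not NE [P1→A gives 5>1; P2→Q gives 9>7]
(D,Q,X): not NE [P2→P gives 6>2]
(D,Q,Y): NE

NE set: (D,Q,Y)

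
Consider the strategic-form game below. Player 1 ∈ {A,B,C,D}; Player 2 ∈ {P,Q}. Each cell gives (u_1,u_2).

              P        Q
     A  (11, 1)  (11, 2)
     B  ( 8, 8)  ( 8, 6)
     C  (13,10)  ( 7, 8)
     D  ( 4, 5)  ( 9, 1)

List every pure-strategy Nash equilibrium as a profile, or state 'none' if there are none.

NE set: (A,Q), (C,P)

(A,P): not NE [P1→C gives 13>11; P2→Q gives 2>1]
(A,Q): NE
(B,P): not NE [P1→C gives 13>8]
(B,Q): not NE [P1→A gives 11>8; P2→P gives 8>6]
(C,P): NE
(C,Q): not NE [P1→A gives 11>7; P2→P gives 10>8]
(D,P): not NE [P1→C gives 13>4]
(D,Q): not NE [P1→A gives 11>9; P2→P gives 5>1]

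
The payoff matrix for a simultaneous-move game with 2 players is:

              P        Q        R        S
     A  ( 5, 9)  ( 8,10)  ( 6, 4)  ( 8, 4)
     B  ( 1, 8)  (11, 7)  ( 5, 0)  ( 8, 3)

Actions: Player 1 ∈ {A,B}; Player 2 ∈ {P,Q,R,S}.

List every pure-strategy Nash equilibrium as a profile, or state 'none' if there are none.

(A,P): not NE [P2→Q gives 10>9]
(A,Q): not NE [P1→B gives 11>8]
(A,R): not NE [P2→Q gives 10>4]
(A,S): not NE [P2→Q gives 10>4]
(B,P): not NE [P1→A gives 5>1]
(B,Q): not NE [P2→P gives 8>7]
(B,R): not NE [P1→A gives 6>5; P2→P gives 8>0]
(B,S): not NE [P2→P gives 8>3]

No pure NE.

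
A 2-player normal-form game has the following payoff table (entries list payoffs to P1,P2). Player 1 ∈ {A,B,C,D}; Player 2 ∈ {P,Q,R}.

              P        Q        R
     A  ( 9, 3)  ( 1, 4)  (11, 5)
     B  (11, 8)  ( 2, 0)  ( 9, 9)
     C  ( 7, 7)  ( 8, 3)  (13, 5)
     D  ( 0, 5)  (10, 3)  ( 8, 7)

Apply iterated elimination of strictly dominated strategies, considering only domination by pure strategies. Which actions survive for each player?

IESDS → P1:{A,B,C} P2:{P,R}

P2 drop Q (R beats it: A:5>4 B:9>0 C:5>3 D:7>3)
P1 drop D (A beats it: P:9>0 R:11>8)
P1→{A,B,C} P2→{P,R}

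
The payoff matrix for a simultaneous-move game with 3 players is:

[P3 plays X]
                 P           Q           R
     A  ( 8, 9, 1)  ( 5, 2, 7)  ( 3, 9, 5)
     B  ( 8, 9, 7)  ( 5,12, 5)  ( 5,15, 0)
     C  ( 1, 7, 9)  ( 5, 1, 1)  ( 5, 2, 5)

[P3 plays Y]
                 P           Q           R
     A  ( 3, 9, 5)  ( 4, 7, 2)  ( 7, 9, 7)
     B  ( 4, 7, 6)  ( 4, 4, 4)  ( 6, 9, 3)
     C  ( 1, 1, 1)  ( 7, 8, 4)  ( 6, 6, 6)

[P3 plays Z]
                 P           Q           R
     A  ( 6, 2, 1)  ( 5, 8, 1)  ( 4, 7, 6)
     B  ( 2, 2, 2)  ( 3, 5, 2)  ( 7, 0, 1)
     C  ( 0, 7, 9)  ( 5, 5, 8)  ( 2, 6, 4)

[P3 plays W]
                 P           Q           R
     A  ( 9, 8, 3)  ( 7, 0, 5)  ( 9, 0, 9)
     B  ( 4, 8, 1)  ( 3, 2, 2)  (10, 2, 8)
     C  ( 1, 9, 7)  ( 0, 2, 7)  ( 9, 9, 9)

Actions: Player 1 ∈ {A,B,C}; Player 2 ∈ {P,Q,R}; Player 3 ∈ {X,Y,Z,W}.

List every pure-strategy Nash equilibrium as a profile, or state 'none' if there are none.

(A,P,X): not NE [P3→Y gives 5>1]
(A,P,Y): not NE [P1→B gives 4>3]
(A,P,Z): not NE [P2→Q gives 8>2; P3→Y gives 5>1]
(A,P,W): not NE [P3→Y gives 5>3]
(A,Q,X): not NE [P2→R gives 9>2]
(A,Q,Y): not NE [P1→C gives 7>4; P2→R gives 9>7; P3→X gives 7>2]
(A,Q,Z): not NE [P3→X gives 7>1]
(A,Q,W): not NE [P2→P gives 8>0; P3→X gives 7>5]
(A,R,X): not NE [P1→C gives 5>3; P3→W gives 9>5]
(A,R,Y): not NE [P3→W gives 9>7]
(A,R,Z): not NE [P1→B gives 7>4; P2→Q gives 8>7; P3→W gives 9>6]
(A,R,W): not NE [P1→B gives 10>9; P2→P gives 8>0]
(B,P,X): not NE [P2→R gives 15>9]
(B,P,Y): not NE [P2→R gives 9>7; P3→X gives 7>6]
(B,P,Z): not NE [P1→A gives 6>2; P2→Q gives 5>2; P3→X gives 7>2]
(B,P,W): not NE [P1→A gives 9>4; P3→X gives 7>1]
(B,Q,X): not NE [P2→R gives 15>12]
(B,Q,Y): not NE [P1→C gives 7>4; P2→R gives 9>4; P3→X gives 5>4]
(B,Q,Z): not NE [P1→C gives 5>3; P3→X gives 5>2]
(B,Q,W): not NE [P1→A gives 7>3; P2→P gives 8>2; P3→X gives 5>2]
(B,R,X): not NE [P3→W gives 8>0]
(B,R,Y): not NE [P1→A gives 7>6; P3→W gives 8>3]
(B,R,Z): not NE [P2→Q gives 5>0; P3→W gives 8>1]
(B,R,W): not NE [P2→P gives 8>2]
(C,P,X): not NE [P1→B gives 8>1]
(C,P,Y): not NE [P1→B gives 4>1; P2→Q gives 8>1; P3→Z gives 9>1]
(C,P,Z): not NE [P1→A gives 6>0]
(C,P,W): not NE [P1→A gives 9>1; P3→Z gives 9>7]
(C,Q,X): not NE [P2→P gives 7>1; P3→Z gives 8>1]
(C,Q,Y): not NE [P3→Z gives 8>4]
(C,Q,Z): not NE [P2→P gives 7>5]
(C,Q,W): not NE [P1→A gives 7>0; P2→R gives 9>2; P3→Z gives 8>7]
(C,R,X): not NE [P2→P gives 7>2; P3→W gives 9>5]
(C,R,Y): not NE [P1→A gives 7>6; P2→Q gives 8>6; P3→W gives 9>6]
(C,R,Z): not NE [P1→B gives 7>2; P2→P gives 7>6; P3→W gives 9>4]
(C,R,W): not NE [P1→B gives 10>9]

Equilibria: none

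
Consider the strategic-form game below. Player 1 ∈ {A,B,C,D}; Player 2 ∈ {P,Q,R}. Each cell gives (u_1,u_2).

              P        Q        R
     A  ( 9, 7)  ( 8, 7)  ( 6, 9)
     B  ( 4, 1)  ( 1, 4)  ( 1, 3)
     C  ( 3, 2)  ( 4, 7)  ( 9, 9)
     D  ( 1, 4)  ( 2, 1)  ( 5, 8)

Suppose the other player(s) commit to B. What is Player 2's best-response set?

u_2(P vs B) = 1
u_2(Q vs B) = 4
u_2(R vs B) = 3
max payoff 4 at {Q}

P2 best: {Q}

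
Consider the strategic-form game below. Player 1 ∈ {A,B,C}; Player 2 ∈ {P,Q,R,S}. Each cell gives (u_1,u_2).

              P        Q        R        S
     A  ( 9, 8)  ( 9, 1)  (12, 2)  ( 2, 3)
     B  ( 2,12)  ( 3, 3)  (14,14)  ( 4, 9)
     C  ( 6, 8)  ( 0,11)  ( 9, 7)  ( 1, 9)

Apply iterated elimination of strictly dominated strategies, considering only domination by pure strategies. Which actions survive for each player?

Remaining: P1:{A,B} P2:{P,R}

P1 drop C (A beats it: P:9>6 Q:9>0 R:12>9 S:2>1)
P2 drop Q (P beats it: A:8>1 B:12>3)
P2 drop S (P beats it: A:8>3 B:12>9)
P1→{A,B} P2→{P,R}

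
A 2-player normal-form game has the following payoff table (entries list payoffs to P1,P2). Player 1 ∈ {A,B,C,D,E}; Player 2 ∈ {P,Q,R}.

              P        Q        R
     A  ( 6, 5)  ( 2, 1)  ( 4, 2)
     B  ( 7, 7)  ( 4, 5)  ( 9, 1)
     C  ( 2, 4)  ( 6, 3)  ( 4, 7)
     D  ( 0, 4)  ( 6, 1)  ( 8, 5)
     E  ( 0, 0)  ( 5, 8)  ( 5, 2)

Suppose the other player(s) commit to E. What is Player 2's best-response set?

u_2(P vs E) = 0
u_2(Q vs E) = 8
u_2(R vs E) = 2
max payoff 8 at {Q}

P2 best: {Q}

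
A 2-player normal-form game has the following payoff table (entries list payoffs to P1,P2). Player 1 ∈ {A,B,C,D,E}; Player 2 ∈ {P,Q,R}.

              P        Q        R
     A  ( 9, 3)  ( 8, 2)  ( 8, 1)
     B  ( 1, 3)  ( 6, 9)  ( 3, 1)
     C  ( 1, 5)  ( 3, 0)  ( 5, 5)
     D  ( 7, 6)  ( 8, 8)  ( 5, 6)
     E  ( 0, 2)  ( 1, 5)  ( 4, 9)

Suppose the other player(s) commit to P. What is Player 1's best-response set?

u_1(A vs P) = 9
u_1(B vs P) = 1
u_1(C vs P) = 1
u_1(D vs P) = 7
u_1(E vs P) = 0
max payoff 9 at {A}

argmax u_1 = {A}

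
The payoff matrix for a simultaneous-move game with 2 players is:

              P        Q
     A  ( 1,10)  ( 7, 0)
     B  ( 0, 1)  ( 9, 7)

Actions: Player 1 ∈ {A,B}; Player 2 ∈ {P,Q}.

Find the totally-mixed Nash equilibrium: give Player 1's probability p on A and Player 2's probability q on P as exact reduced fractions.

P1 indiff ⇒ q·1+(1-q)·7 = q·0+(1-q)·9 ⇒ q(1) = (1-q)(2) ⇒ q = 2/3
P2 indiff ⇒ p·10+(1-p)·1 = p·0+(1-p)·7 ⇒ p(10) = (1-p)(6) ⇒ p = 3/8

p=3/8, q=2/3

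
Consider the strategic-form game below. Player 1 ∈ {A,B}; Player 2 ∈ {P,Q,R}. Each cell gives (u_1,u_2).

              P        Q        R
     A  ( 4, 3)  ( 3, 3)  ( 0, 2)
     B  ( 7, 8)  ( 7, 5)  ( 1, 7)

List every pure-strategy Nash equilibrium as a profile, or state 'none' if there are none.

(A,P): not NE [P1→B gives 7>4]
(A,Q): not NE [P1→B gives 7>3]
(A,R): not NE [P1→B gives 1>0; P2→Q gives 3>2]
(B,P): NE
(B,Q): not NE [P2→P gives 8>5]
(B,R): not NE [P2→P gives 8>7]

PSNE = {(B,P)}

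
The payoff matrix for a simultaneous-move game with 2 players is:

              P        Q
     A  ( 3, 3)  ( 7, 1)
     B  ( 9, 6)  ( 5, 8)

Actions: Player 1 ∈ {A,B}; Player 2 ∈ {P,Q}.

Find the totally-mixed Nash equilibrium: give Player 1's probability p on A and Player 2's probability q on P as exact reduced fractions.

P1 indiff ⇒ q·3+(1-q)·7 = q·9+(1-q)·5 ⇒ q(-6) = (1-q)(-2) ⇒ q = 1/4
P2 indiff ⇒ p·3+(1-p)·6 = p·1+(1-p)·8 ⇒ p(2) = (1-p)(2) ⇒ p = 1/2

p=1/2, q=1/4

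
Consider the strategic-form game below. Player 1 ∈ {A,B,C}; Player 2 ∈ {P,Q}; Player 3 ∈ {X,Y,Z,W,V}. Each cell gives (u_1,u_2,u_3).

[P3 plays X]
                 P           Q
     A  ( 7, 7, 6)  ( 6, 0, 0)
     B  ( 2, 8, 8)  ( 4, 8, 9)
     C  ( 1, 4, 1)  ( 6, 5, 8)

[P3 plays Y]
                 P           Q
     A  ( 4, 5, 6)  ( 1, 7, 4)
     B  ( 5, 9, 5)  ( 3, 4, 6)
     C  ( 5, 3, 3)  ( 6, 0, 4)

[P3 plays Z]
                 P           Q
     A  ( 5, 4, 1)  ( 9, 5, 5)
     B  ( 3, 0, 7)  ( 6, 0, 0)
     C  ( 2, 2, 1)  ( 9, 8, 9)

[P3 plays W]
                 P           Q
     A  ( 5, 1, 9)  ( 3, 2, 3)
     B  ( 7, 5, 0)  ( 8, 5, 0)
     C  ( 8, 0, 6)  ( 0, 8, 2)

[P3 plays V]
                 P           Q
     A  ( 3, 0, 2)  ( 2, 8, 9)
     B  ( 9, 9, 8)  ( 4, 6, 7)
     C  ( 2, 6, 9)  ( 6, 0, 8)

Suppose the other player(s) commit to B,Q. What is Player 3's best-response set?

u_3(X vs B,Q) = 9
u_3(Y vs B,Q) = 6
u_3(Z vs B,Q) = 0
u_3(W vs B,Q) = 0
u_3(V vs B,Q) = 7
max payoff 9 at {X}

BR_3 = {X}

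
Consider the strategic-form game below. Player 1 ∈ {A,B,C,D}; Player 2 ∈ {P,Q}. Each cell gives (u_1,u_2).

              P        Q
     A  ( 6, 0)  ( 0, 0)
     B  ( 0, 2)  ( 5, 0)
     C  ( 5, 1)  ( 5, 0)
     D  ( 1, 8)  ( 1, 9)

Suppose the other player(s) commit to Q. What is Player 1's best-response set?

argmax u_1 = {B,C}

u_1(A vs Q) = 0
u_1(B vs Q) = 5
u_1(C vs Q) = 5
u_1(D vs Q) = 1
max payoff 5 at {B,C}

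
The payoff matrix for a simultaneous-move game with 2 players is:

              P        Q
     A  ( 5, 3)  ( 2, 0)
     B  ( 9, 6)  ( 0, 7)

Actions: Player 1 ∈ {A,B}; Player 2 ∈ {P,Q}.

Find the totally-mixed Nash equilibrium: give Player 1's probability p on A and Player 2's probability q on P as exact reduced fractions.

P1 indiff ⇒ q·5+(1-q)·2 = q·9+(1-q)·0 ⇒ q(-4) = (1-q)(-2) ⇒ q = 1/3
P2 indiff ⇒ p·3+(1-p)·6 = p·0+(1-p)·7 ⇒ p(3) = (1-p)(1) ⇒ p = 1/4

P1 mixes 1/4 on A; P2 mixes 1/3 on P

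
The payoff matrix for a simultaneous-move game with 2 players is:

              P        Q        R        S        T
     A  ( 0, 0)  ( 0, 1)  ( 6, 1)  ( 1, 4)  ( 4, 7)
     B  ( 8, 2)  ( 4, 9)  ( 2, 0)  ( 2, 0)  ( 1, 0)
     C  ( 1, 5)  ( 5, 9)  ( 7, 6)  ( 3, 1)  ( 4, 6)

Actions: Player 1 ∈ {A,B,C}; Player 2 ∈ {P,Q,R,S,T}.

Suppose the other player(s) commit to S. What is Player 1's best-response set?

P1 best: {C}

u_1(A vs S) = 1
u_1(B vs S) = 2
u_1(C vs S) = 3
max payoff 3 at {C}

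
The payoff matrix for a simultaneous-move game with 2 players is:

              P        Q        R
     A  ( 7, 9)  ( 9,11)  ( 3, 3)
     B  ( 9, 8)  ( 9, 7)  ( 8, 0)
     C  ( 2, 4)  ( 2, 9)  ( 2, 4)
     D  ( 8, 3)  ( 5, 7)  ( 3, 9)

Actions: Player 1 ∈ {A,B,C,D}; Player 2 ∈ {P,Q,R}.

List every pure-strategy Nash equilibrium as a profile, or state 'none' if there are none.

(A,P): not NE [P1→B gives 9>7; P2→Q gives 11>9]
(A,Q): NE
(A,R): not NE [P1→B gives 8>3; P2→Q gives 11>3]
(B,P): NE
(B,Q): not NE [P2→P gives 8>7]
(B,R): not NE [P2→P gives 8>0]
(C,P): not NE [P1→B gives 9>2; P2→Q gives 9>4]
(C,Q): not NE [P1→B gives 9>2]
(C,R): not NE [P1→B gives 8>2; P2→Q gives 9>4]
(D,P): not NE [P1→B gives 9>8; P2→R gives 9>3]
(D,Q): not NE [P1→B gives 9>5; P2→R gives 9>7]
(D,R): not NE [P1→B gives 8>3]

Nash profiles: (A,Q), (B,P)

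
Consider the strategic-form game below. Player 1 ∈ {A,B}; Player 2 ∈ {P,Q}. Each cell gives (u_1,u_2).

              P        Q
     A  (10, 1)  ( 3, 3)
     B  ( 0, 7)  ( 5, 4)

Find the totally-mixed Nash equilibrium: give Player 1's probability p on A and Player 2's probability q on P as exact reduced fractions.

P1 indiff ⇒ q·10+(1-q)·3 = q·0+(1-q)·5 ⇒ q(10) = (1-q)(2) ⇒ q = 1/6
P2 indiff ⇒ p·1+(1-p)·7 = p·3+(1-p)·4 ⇒ p(-2) = (1-p)(-3) ⇒ p = 3/5

(p,q) = (3/5, 1/6)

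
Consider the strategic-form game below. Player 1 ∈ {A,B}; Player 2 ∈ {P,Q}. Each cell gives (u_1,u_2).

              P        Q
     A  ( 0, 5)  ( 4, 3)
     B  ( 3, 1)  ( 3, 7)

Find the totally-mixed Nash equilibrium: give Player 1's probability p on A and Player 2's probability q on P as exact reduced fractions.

p=3/4, q=1/4

P1 indiff ⇒ q·0+(1-q)·4 = q·3+(1-q)·3 ⇒ q(-3) = (1-q)(-1) ⇒ q = 1/4
P2 indiff ⇒ p·5+(1-p)·1 = p·3+(1-p)·7 ⇒ p(2) = (1-p)(6) ⇒ p = 3/4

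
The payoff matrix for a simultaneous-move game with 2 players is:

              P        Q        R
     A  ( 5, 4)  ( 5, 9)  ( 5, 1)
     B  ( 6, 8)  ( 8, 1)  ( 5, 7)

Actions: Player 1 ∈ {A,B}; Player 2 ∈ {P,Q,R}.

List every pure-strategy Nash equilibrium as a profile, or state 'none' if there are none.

NE set: (B,P)

(A,P): not NE [P1→B gives 6>5; P2→Q gives 9>4]
(A,Q): not NE [P1→B gives 8>5]
(A,R): not NE [P2→Q gives 9>1]
(B,P): NE
(B,Q): not NE [P2→P gives 8>1]
(B,R): not NE [P2→P gives 8>7]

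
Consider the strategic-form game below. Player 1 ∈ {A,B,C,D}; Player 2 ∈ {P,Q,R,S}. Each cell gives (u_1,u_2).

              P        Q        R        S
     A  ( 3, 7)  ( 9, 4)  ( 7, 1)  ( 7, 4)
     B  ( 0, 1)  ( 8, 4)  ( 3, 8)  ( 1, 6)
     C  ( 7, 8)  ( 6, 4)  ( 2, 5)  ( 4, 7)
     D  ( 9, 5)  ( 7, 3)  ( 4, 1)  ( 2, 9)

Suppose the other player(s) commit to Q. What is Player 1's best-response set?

u_1(A vs Q) = 9
u_1(B vs Q) = 8
u_1(C vs Q) = 6
u_1(D vs Q) = 7
max payoff 9 at {A}

P1 best: {A}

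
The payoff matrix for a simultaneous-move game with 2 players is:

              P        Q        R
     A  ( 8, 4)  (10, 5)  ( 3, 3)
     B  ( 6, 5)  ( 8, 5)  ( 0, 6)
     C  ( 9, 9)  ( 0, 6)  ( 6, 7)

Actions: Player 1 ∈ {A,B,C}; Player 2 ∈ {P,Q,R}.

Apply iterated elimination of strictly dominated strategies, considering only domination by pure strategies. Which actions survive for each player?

P1 drop B (A beats it: P:8>6 Q:10>8 R:3>0)
P2 drop R (P beats it: A:4>3 C:9>7)
P1→{A,C} P2→{P,Q}

IESDS → P1:{A,C} P2:{P,Q}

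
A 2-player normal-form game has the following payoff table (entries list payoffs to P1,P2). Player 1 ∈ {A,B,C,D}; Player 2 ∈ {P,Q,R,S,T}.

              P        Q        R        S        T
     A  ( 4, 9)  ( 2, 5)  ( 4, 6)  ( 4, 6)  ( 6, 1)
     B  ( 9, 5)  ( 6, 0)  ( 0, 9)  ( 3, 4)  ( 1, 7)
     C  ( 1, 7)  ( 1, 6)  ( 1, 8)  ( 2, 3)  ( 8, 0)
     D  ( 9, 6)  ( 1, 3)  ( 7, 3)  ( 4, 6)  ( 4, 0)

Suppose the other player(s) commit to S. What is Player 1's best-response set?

BR_1 = {A,D}

u_1(A vs S) = 4
u_1(B vs S) = 3
u_1(C vs S) = 2
u_1(D vs S) = 4
max payoff 4 at {A,D}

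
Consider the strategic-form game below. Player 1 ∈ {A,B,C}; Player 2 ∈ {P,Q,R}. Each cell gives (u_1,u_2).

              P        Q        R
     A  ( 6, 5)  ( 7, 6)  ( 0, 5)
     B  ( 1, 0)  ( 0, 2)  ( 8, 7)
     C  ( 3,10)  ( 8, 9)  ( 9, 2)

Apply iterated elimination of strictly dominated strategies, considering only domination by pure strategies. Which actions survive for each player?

Survivors P1:{A,C} P2:{P,Q}

P1 drop B (C beats it: P:3>1 Q:8>0 R:9>8)
P2 drop R (Q beats it: A:6>5 C:9>2)
P1→{A,C} P2→{P,Q}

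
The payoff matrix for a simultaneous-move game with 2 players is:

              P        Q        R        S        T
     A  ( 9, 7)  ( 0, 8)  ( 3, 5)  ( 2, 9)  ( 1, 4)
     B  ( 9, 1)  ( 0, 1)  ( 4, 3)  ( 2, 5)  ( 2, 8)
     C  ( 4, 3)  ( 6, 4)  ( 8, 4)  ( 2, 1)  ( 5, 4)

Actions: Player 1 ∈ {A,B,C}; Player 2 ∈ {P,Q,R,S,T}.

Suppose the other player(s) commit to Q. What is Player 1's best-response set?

u_1(A vs Q) = 0
u_1(B vs Q) = 0
u_1(C vs Q) = 6
max payoff 6 at {C}

BR_1 = {C}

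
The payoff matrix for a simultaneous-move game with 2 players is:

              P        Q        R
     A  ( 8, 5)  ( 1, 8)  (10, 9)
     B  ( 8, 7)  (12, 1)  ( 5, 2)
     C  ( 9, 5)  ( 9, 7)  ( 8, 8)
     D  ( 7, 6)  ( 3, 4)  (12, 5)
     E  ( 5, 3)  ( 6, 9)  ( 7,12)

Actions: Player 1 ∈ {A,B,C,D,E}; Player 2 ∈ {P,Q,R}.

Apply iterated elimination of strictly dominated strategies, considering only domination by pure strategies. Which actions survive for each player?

IESDS → P1:{A,C,D} P2:{P,R}

P1 drop E (C beats it: P:9>5 Q:9>6 R:8>7)
P2 drop Q (R beats it: A:9>8 B:2>1 C:8>7 D:5>4)
P1 drop B (C beats it: P:9>8 R:8>5)
P1→{A,C,D} P2→{P,R}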